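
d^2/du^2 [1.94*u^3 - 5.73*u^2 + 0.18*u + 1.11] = 11.64*u - 11.46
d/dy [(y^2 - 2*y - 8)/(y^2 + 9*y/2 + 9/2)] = 2*(13*y^2 + 50*y + 54)/(4*y^4 + 36*y^3 + 117*y^2 + 162*y + 81)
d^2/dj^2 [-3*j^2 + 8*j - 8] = -6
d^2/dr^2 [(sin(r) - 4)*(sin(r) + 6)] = -2*sin(r) + 2*cos(2*r)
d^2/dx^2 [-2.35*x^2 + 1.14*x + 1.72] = -4.70000000000000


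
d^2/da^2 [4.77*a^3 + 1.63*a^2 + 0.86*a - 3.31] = 28.62*a + 3.26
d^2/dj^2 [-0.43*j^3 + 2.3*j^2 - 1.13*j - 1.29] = 4.6 - 2.58*j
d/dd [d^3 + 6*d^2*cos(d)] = 3*d*(-2*d*sin(d) + d + 4*cos(d))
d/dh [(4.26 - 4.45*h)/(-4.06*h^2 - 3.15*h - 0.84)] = (-18.067*h^2 + 34.5912*h + 17.157)/(16.4836*h^4 + 25.578*h^3 + 16.7433*h^2 + 5.292*h + 0.7056)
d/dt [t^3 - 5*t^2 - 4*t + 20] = 3*t^2 - 10*t - 4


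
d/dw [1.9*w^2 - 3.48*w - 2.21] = 3.8*w - 3.48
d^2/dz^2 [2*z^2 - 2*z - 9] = 4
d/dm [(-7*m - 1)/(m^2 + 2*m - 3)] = (7*m^2 + 2*m + 23)/(m^4 + 4*m^3 - 2*m^2 - 12*m + 9)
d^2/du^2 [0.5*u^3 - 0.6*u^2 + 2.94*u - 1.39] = 3.0*u - 1.2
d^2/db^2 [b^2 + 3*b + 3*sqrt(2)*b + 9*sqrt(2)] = 2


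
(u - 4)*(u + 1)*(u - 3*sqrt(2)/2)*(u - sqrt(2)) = u^4 - 5*sqrt(2)*u^3/2 - 3*u^3 - u^2 + 15*sqrt(2)*u^2/2 - 9*u + 10*sqrt(2)*u - 12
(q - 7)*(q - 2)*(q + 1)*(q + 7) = q^4 - q^3 - 51*q^2 + 49*q + 98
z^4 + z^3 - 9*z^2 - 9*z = z*(z - 3)*(z + 1)*(z + 3)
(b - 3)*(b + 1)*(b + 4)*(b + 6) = b^4 + 8*b^3 + b^2 - 78*b - 72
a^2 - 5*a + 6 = (a - 3)*(a - 2)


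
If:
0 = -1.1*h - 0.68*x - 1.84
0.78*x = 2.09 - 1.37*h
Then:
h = 38.81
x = -65.49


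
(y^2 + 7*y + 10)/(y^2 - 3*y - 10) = (y + 5)/(y - 5)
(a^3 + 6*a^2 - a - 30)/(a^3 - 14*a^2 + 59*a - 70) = (a^2 + 8*a + 15)/(a^2 - 12*a + 35)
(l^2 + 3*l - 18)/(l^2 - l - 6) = (l + 6)/(l + 2)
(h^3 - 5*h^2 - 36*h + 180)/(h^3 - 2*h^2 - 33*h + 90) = (h - 6)/(h - 3)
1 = 1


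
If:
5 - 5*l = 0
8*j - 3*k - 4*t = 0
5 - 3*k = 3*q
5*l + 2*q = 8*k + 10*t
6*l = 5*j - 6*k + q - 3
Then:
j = 92/183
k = -42/61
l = 1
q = 431/183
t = 557/366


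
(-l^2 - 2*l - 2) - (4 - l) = -l^2 - l - 6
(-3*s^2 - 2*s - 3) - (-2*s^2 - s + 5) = -s^2 - s - 8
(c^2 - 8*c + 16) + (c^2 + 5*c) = 2*c^2 - 3*c + 16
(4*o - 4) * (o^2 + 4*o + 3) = 4*o^3 + 12*o^2 - 4*o - 12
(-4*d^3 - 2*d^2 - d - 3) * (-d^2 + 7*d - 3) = 4*d^5 - 26*d^4 - d^3 + 2*d^2 - 18*d + 9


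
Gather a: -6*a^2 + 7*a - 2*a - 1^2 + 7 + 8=-6*a^2 + 5*a + 14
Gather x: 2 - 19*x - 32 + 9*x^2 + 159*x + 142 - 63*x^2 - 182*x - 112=-54*x^2 - 42*x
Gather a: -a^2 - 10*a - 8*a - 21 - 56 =-a^2 - 18*a - 77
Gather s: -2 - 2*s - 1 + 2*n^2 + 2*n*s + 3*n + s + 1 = 2*n^2 + 3*n + s*(2*n - 1) - 2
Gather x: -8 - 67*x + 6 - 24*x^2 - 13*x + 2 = -24*x^2 - 80*x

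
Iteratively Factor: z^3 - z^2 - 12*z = (z + 3)*(z^2 - 4*z) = z*(z + 3)*(z - 4)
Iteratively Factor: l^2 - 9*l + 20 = (l - 4)*(l - 5)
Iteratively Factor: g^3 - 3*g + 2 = (g + 2)*(g^2 - 2*g + 1) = (g - 1)*(g + 2)*(g - 1)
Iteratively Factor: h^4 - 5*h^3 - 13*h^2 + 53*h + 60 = (h + 1)*(h^3 - 6*h^2 - 7*h + 60) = (h + 1)*(h + 3)*(h^2 - 9*h + 20) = (h - 5)*(h + 1)*(h + 3)*(h - 4)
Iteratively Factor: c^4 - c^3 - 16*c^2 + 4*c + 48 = (c + 3)*(c^3 - 4*c^2 - 4*c + 16) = (c - 2)*(c + 3)*(c^2 - 2*c - 8) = (c - 2)*(c + 2)*(c + 3)*(c - 4)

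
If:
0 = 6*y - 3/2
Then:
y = 1/4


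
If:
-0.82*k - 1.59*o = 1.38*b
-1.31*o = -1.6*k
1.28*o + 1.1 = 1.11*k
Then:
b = 4.86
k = -2.43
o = -2.96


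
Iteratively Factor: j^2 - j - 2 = (j + 1)*(j - 2)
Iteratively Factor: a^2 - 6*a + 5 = (a - 5)*(a - 1)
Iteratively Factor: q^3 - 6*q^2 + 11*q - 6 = (q - 2)*(q^2 - 4*q + 3) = (q - 2)*(q - 1)*(q - 3)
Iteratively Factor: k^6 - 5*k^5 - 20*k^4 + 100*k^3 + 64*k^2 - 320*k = (k)*(k^5 - 5*k^4 - 20*k^3 + 100*k^2 + 64*k - 320) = k*(k + 4)*(k^4 - 9*k^3 + 16*k^2 + 36*k - 80) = k*(k - 2)*(k + 4)*(k^3 - 7*k^2 + 2*k + 40) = k*(k - 4)*(k - 2)*(k + 4)*(k^2 - 3*k - 10) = k*(k - 5)*(k - 4)*(k - 2)*(k + 4)*(k + 2)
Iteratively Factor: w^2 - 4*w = (w)*(w - 4)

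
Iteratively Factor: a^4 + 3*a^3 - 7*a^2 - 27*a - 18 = (a + 1)*(a^3 + 2*a^2 - 9*a - 18) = (a + 1)*(a + 2)*(a^2 - 9) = (a - 3)*(a + 1)*(a + 2)*(a + 3)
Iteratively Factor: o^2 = (o)*(o)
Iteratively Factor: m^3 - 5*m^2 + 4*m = (m)*(m^2 - 5*m + 4) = m*(m - 4)*(m - 1)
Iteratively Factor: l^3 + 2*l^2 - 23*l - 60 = (l + 4)*(l^2 - 2*l - 15) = (l - 5)*(l + 4)*(l + 3)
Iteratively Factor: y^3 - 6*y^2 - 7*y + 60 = (y + 3)*(y^2 - 9*y + 20) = (y - 5)*(y + 3)*(y - 4)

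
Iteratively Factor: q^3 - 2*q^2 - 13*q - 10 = (q + 2)*(q^2 - 4*q - 5) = (q - 5)*(q + 2)*(q + 1)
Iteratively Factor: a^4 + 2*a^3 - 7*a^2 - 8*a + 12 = (a - 2)*(a^3 + 4*a^2 + a - 6) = (a - 2)*(a + 2)*(a^2 + 2*a - 3) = (a - 2)*(a - 1)*(a + 2)*(a + 3)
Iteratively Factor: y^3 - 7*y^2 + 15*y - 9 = (y - 3)*(y^2 - 4*y + 3) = (y - 3)^2*(y - 1)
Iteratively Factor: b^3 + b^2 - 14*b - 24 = (b - 4)*(b^2 + 5*b + 6) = (b - 4)*(b + 3)*(b + 2)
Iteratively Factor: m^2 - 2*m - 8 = (m + 2)*(m - 4)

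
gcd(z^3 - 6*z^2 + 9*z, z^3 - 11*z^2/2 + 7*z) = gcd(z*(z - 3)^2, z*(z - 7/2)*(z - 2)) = z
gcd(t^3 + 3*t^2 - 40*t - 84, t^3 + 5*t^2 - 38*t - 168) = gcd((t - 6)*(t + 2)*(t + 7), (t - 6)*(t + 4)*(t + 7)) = t^2 + t - 42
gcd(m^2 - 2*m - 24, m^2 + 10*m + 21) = 1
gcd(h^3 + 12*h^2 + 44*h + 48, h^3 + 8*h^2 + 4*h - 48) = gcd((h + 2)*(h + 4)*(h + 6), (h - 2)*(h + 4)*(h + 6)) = h^2 + 10*h + 24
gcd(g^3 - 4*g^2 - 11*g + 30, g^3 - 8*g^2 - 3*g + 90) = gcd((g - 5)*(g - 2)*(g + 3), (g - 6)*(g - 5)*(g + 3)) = g^2 - 2*g - 15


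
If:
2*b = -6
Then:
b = -3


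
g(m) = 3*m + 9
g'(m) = 3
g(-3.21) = -0.63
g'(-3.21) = 3.00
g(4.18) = 21.54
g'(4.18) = 3.00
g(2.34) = 16.02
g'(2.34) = 3.00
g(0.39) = 10.17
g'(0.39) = 3.00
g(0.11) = 9.33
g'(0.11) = 3.00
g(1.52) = 13.56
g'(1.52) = 3.00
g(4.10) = 21.30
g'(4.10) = 3.00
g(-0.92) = 6.24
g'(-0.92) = 3.00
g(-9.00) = -18.00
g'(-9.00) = 3.00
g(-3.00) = 0.00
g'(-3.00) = 3.00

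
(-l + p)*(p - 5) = -l*p + 5*l + p^2 - 5*p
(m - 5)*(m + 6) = m^2 + m - 30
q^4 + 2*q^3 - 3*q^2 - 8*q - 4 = (q - 2)*(q + 1)^2*(q + 2)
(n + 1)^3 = n^3 + 3*n^2 + 3*n + 1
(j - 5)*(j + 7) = j^2 + 2*j - 35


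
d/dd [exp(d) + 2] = exp(d)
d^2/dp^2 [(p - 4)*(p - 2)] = 2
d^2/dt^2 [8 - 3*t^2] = -6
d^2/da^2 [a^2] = 2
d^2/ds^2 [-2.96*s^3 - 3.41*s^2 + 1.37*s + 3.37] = -17.76*s - 6.82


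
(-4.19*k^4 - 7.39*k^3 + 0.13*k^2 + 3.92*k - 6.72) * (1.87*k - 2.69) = -7.8353*k^5 - 2.5482*k^4 + 20.1222*k^3 + 6.9807*k^2 - 23.1112*k + 18.0768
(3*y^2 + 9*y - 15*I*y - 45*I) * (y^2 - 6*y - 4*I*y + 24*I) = 3*y^4 - 9*y^3 - 27*I*y^3 - 114*y^2 + 81*I*y^2 + 180*y + 486*I*y + 1080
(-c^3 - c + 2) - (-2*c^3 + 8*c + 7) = c^3 - 9*c - 5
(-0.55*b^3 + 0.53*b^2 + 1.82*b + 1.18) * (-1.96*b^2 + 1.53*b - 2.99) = 1.078*b^5 - 1.8803*b^4 - 1.1118*b^3 - 1.1129*b^2 - 3.6364*b - 3.5282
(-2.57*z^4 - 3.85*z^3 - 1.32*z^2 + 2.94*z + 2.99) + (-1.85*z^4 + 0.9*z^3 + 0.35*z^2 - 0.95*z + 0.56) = -4.42*z^4 - 2.95*z^3 - 0.97*z^2 + 1.99*z + 3.55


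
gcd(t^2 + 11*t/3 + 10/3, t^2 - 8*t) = 1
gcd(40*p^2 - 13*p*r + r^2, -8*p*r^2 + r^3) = 8*p - r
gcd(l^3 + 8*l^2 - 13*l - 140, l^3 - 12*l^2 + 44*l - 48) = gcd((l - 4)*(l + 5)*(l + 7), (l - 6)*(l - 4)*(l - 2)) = l - 4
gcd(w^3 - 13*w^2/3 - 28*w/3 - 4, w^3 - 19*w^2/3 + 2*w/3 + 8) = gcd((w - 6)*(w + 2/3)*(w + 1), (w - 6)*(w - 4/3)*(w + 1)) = w^2 - 5*w - 6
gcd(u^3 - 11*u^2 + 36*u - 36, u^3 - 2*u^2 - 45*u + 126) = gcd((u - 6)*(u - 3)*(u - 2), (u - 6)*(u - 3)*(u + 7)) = u^2 - 9*u + 18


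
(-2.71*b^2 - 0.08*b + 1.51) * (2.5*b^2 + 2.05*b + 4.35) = -6.775*b^4 - 5.7555*b^3 - 8.1775*b^2 + 2.7475*b + 6.5685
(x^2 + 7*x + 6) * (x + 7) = x^3 + 14*x^2 + 55*x + 42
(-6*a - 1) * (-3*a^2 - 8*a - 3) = 18*a^3 + 51*a^2 + 26*a + 3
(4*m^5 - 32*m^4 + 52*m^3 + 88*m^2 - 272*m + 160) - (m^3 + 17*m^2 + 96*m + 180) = 4*m^5 - 32*m^4 + 51*m^3 + 71*m^2 - 368*m - 20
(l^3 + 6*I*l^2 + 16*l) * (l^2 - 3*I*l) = l^5 + 3*I*l^4 + 34*l^3 - 48*I*l^2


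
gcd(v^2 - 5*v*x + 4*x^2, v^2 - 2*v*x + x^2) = -v + x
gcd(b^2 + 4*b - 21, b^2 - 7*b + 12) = b - 3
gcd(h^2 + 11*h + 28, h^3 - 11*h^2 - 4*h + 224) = h + 4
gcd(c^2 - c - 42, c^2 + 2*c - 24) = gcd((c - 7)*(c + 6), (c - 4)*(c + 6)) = c + 6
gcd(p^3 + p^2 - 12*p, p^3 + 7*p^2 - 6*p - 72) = p^2 + p - 12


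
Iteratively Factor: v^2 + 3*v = (v + 3)*(v)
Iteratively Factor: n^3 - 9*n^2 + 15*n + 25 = (n - 5)*(n^2 - 4*n - 5) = (n - 5)*(n + 1)*(n - 5)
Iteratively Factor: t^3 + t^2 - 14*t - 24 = (t + 3)*(t^2 - 2*t - 8) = (t - 4)*(t + 3)*(t + 2)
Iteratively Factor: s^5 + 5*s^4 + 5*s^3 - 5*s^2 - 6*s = (s + 1)*(s^4 + 4*s^3 + s^2 - 6*s) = (s - 1)*(s + 1)*(s^3 + 5*s^2 + 6*s) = (s - 1)*(s + 1)*(s + 3)*(s^2 + 2*s) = (s - 1)*(s + 1)*(s + 2)*(s + 3)*(s)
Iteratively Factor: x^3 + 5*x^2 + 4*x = (x + 4)*(x^2 + x) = (x + 1)*(x + 4)*(x)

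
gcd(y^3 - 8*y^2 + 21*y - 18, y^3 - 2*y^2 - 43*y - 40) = 1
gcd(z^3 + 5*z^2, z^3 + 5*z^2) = z^3 + 5*z^2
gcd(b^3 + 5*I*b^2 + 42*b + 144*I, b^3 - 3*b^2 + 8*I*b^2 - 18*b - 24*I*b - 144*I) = b + 8*I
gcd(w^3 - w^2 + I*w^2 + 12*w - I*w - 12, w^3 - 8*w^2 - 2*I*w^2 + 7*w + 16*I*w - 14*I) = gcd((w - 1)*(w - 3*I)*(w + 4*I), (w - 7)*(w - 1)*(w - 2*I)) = w - 1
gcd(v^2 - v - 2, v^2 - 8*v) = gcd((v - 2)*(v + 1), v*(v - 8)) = 1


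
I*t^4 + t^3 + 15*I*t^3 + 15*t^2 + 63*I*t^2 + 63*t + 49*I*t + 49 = (t + 7)^2*(t - I)*(I*t + I)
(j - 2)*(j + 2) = j^2 - 4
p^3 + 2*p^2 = p^2*(p + 2)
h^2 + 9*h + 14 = (h + 2)*(h + 7)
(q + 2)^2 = q^2 + 4*q + 4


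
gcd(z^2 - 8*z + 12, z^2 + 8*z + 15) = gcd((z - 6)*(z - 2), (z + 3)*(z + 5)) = 1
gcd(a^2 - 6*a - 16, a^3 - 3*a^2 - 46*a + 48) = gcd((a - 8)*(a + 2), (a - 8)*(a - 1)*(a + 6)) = a - 8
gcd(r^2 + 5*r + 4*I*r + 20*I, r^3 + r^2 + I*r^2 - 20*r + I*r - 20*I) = r + 5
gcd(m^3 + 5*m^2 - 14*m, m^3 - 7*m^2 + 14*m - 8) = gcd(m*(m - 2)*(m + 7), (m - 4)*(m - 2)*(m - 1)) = m - 2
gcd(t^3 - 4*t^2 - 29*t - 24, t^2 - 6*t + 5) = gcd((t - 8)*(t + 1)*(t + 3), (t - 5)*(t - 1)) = 1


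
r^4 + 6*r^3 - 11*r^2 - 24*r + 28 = (r - 2)*(r - 1)*(r + 2)*(r + 7)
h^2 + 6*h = h*(h + 6)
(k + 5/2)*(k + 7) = k^2 + 19*k/2 + 35/2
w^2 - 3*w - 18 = (w - 6)*(w + 3)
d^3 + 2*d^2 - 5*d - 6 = (d - 2)*(d + 1)*(d + 3)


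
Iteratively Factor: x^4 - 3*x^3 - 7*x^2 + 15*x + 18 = (x + 2)*(x^3 - 5*x^2 + 3*x + 9) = (x + 1)*(x + 2)*(x^2 - 6*x + 9) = (x - 3)*(x + 1)*(x + 2)*(x - 3)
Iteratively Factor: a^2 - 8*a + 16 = (a - 4)*(a - 4)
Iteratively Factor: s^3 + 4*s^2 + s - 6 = (s - 1)*(s^2 + 5*s + 6) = (s - 1)*(s + 2)*(s + 3)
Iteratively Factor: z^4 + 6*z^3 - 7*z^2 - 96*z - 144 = (z - 4)*(z^3 + 10*z^2 + 33*z + 36) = (z - 4)*(z + 4)*(z^2 + 6*z + 9) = (z - 4)*(z + 3)*(z + 4)*(z + 3)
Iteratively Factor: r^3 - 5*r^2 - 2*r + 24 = (r - 3)*(r^2 - 2*r - 8) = (r - 4)*(r - 3)*(r + 2)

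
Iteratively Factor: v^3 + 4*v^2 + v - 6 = (v + 3)*(v^2 + v - 2) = (v - 1)*(v + 3)*(v + 2)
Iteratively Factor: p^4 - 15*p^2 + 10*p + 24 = (p - 2)*(p^3 + 2*p^2 - 11*p - 12) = (p - 3)*(p - 2)*(p^2 + 5*p + 4) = (p - 3)*(p - 2)*(p + 4)*(p + 1)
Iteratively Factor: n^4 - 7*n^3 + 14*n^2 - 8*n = (n - 4)*(n^3 - 3*n^2 + 2*n) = n*(n - 4)*(n^2 - 3*n + 2) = n*(n - 4)*(n - 2)*(n - 1)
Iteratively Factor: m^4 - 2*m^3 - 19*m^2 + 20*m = (m + 4)*(m^3 - 6*m^2 + 5*m) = m*(m + 4)*(m^2 - 6*m + 5) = m*(m - 5)*(m + 4)*(m - 1)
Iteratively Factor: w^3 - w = (w)*(w^2 - 1) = w*(w + 1)*(w - 1)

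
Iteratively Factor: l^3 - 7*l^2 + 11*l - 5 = (l - 1)*(l^2 - 6*l + 5) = (l - 5)*(l - 1)*(l - 1)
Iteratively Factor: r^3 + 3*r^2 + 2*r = (r + 1)*(r^2 + 2*r) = r*(r + 1)*(r + 2)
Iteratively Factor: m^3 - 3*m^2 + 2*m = (m - 1)*(m^2 - 2*m) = (m - 2)*(m - 1)*(m)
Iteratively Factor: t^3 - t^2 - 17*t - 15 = (t + 3)*(t^2 - 4*t - 5) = (t - 5)*(t + 3)*(t + 1)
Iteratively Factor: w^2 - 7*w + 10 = (w - 2)*(w - 5)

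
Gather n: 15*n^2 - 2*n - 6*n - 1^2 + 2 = 15*n^2 - 8*n + 1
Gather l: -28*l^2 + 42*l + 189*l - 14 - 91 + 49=-28*l^2 + 231*l - 56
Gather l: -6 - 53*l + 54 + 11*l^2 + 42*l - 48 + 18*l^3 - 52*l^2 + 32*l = 18*l^3 - 41*l^2 + 21*l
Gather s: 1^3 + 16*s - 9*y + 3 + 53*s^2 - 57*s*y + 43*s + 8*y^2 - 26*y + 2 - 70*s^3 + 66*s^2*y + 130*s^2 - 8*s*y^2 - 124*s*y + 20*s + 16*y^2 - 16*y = -70*s^3 + s^2*(66*y + 183) + s*(-8*y^2 - 181*y + 79) + 24*y^2 - 51*y + 6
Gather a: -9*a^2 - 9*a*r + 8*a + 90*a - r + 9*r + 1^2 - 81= -9*a^2 + a*(98 - 9*r) + 8*r - 80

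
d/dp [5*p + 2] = 5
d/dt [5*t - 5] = 5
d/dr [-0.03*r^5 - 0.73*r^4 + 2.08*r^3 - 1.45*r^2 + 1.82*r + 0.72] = -0.15*r^4 - 2.92*r^3 + 6.24*r^2 - 2.9*r + 1.82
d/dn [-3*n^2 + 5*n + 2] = 5 - 6*n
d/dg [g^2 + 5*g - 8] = 2*g + 5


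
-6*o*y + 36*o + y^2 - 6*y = (-6*o + y)*(y - 6)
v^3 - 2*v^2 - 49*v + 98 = (v - 7)*(v - 2)*(v + 7)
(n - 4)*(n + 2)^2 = n^3 - 12*n - 16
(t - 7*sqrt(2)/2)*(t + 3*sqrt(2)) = t^2 - sqrt(2)*t/2 - 21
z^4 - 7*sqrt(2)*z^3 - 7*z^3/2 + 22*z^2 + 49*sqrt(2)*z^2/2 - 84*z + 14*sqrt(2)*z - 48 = (z - 4)*(z + 1/2)*(z - 4*sqrt(2))*(z - 3*sqrt(2))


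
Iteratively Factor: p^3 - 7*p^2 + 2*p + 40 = (p - 4)*(p^2 - 3*p - 10) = (p - 5)*(p - 4)*(p + 2)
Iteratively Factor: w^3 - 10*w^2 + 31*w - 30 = (w - 3)*(w^2 - 7*w + 10) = (w - 3)*(w - 2)*(w - 5)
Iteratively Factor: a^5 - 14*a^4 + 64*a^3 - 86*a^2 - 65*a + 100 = (a - 4)*(a^4 - 10*a^3 + 24*a^2 + 10*a - 25) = (a - 4)*(a + 1)*(a^3 - 11*a^2 + 35*a - 25) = (a - 5)*(a - 4)*(a + 1)*(a^2 - 6*a + 5) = (a - 5)^2*(a - 4)*(a + 1)*(a - 1)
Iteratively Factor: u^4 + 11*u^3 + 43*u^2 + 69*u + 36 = (u + 3)*(u^3 + 8*u^2 + 19*u + 12) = (u + 3)*(u + 4)*(u^2 + 4*u + 3) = (u + 1)*(u + 3)*(u + 4)*(u + 3)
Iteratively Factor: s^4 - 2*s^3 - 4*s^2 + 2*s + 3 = (s + 1)*(s^3 - 3*s^2 - s + 3) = (s + 1)^2*(s^2 - 4*s + 3) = (s - 1)*(s + 1)^2*(s - 3)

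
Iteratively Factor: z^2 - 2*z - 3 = (z - 3)*(z + 1)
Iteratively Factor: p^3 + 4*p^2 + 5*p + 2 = (p + 1)*(p^2 + 3*p + 2) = (p + 1)^2*(p + 2)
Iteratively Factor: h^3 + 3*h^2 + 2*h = (h + 1)*(h^2 + 2*h) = (h + 1)*(h + 2)*(h)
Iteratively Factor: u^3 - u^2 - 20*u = (u)*(u^2 - u - 20) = u*(u + 4)*(u - 5)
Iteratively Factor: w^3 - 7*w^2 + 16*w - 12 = (w - 2)*(w^2 - 5*w + 6) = (w - 2)^2*(w - 3)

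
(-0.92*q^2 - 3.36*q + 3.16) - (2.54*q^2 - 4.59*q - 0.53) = -3.46*q^2 + 1.23*q + 3.69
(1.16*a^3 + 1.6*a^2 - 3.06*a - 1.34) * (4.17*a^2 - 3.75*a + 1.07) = 4.8372*a^5 + 2.322*a^4 - 17.519*a^3 + 7.5992*a^2 + 1.7508*a - 1.4338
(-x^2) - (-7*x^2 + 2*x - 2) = 6*x^2 - 2*x + 2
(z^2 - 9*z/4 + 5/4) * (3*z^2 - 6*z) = 3*z^4 - 51*z^3/4 + 69*z^2/4 - 15*z/2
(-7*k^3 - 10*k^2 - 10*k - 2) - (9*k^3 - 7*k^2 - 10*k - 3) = -16*k^3 - 3*k^2 + 1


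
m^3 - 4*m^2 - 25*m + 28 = (m - 7)*(m - 1)*(m + 4)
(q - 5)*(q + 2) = q^2 - 3*q - 10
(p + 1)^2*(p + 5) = p^3 + 7*p^2 + 11*p + 5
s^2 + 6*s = s*(s + 6)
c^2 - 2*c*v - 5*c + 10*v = (c - 5)*(c - 2*v)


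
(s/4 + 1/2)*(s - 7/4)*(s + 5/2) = s^3/4 + 11*s^2/16 - 23*s/32 - 35/16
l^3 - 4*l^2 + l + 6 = (l - 3)*(l - 2)*(l + 1)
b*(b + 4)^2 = b^3 + 8*b^2 + 16*b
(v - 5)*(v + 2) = v^2 - 3*v - 10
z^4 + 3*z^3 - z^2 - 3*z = z*(z - 1)*(z + 1)*(z + 3)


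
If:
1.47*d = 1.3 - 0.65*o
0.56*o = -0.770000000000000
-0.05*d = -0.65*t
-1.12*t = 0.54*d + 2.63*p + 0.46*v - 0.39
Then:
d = 1.49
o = -1.38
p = -0.174904942965779*v - 0.207010941258633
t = 0.11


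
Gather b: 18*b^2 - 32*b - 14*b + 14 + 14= 18*b^2 - 46*b + 28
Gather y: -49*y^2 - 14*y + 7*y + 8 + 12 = -49*y^2 - 7*y + 20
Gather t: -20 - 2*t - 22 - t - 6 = -3*t - 48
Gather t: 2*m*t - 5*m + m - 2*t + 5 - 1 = -4*m + t*(2*m - 2) + 4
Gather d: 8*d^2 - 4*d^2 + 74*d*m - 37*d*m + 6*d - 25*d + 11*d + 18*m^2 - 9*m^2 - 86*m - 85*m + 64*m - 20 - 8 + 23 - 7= 4*d^2 + d*(37*m - 8) + 9*m^2 - 107*m - 12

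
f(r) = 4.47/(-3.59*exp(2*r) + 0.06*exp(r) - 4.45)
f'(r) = 4.47*(7.18*exp(2*r) - 0.06*exp(r))/(-3.59*exp(2*r) + 0.06*exp(r) - 4.45)^2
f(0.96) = -0.16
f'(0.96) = 0.26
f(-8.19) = -1.00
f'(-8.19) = -0.00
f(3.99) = -0.00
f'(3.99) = 0.00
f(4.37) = -0.00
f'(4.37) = 0.00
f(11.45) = -0.00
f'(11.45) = 0.00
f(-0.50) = -0.78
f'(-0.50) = 0.35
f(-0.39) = -0.74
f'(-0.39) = 0.40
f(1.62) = -0.05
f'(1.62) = 0.09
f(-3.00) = -1.00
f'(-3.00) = 0.00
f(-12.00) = -1.00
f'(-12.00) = 0.00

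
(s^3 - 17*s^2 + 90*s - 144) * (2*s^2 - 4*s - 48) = 2*s^5 - 38*s^4 + 200*s^3 + 168*s^2 - 3744*s + 6912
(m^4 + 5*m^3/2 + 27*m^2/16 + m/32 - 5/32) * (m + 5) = m^5 + 15*m^4/2 + 227*m^3/16 + 271*m^2/32 - 25/32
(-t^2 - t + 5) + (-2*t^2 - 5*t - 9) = -3*t^2 - 6*t - 4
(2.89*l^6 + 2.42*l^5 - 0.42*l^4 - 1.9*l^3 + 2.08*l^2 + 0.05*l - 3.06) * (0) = 0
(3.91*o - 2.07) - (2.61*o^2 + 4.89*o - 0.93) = -2.61*o^2 - 0.98*o - 1.14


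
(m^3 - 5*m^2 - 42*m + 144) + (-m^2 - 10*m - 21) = m^3 - 6*m^2 - 52*m + 123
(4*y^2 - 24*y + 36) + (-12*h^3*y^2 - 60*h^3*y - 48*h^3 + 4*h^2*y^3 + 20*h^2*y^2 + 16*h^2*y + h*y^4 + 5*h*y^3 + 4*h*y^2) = -12*h^3*y^2 - 60*h^3*y - 48*h^3 + 4*h^2*y^3 + 20*h^2*y^2 + 16*h^2*y + h*y^4 + 5*h*y^3 + 4*h*y^2 + 4*y^2 - 24*y + 36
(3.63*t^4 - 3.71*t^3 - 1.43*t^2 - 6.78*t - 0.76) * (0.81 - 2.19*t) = -7.9497*t^5 + 11.0652*t^4 + 0.1266*t^3 + 13.6899*t^2 - 3.8274*t - 0.6156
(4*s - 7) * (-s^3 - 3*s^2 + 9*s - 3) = -4*s^4 - 5*s^3 + 57*s^2 - 75*s + 21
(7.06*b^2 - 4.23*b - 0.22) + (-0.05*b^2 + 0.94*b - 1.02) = 7.01*b^2 - 3.29*b - 1.24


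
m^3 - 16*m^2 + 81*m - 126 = (m - 7)*(m - 6)*(m - 3)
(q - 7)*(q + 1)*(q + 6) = q^3 - 43*q - 42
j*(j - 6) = j^2 - 6*j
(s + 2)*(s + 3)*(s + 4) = s^3 + 9*s^2 + 26*s + 24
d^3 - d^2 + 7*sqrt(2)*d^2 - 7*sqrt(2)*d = d*(d - 1)*(d + 7*sqrt(2))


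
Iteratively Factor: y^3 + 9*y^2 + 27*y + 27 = (y + 3)*(y^2 + 6*y + 9) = (y + 3)^2*(y + 3)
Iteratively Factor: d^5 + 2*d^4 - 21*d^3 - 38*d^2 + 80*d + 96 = (d + 3)*(d^4 - d^3 - 18*d^2 + 16*d + 32) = (d + 3)*(d + 4)*(d^3 - 5*d^2 + 2*d + 8) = (d - 2)*(d + 3)*(d + 4)*(d^2 - 3*d - 4) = (d - 2)*(d + 1)*(d + 3)*(d + 4)*(d - 4)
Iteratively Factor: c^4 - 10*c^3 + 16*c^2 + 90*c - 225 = (c - 3)*(c^3 - 7*c^2 - 5*c + 75) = (c - 3)*(c + 3)*(c^2 - 10*c + 25) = (c - 5)*(c - 3)*(c + 3)*(c - 5)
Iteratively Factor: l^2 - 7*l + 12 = (l - 4)*(l - 3)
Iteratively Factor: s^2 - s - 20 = (s + 4)*(s - 5)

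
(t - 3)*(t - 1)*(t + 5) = t^3 + t^2 - 17*t + 15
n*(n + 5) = n^2 + 5*n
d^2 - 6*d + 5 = (d - 5)*(d - 1)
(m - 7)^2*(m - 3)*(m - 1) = m^4 - 18*m^3 + 108*m^2 - 238*m + 147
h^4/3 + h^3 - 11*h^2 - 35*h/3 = h*(h/3 + 1/3)*(h - 5)*(h + 7)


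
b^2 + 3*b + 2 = (b + 1)*(b + 2)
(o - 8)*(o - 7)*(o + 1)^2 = o^4 - 13*o^3 + 27*o^2 + 97*o + 56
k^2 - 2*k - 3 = (k - 3)*(k + 1)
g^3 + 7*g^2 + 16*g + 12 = (g + 2)^2*(g + 3)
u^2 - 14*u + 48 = (u - 8)*(u - 6)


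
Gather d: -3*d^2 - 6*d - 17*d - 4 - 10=-3*d^2 - 23*d - 14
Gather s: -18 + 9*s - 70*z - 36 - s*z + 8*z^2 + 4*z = s*(9 - z) + 8*z^2 - 66*z - 54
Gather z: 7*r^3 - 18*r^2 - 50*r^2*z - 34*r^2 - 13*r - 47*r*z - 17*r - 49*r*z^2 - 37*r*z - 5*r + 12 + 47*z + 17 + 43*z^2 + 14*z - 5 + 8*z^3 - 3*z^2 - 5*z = 7*r^3 - 52*r^2 - 35*r + 8*z^3 + z^2*(40 - 49*r) + z*(-50*r^2 - 84*r + 56) + 24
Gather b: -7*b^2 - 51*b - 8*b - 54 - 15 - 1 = -7*b^2 - 59*b - 70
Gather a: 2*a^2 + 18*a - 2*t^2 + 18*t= 2*a^2 + 18*a - 2*t^2 + 18*t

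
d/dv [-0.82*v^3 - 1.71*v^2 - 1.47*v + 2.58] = -2.46*v^2 - 3.42*v - 1.47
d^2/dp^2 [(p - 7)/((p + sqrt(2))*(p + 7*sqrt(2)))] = 2*(p^3 - 21*p^2 - 168*sqrt(2)*p - 42*p - 798 - 112*sqrt(2))/(p^6 + 24*sqrt(2)*p^5 + 426*p^4 + 1696*sqrt(2)*p^3 + 5964*p^2 + 4704*sqrt(2)*p + 2744)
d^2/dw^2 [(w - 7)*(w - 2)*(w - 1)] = 6*w - 20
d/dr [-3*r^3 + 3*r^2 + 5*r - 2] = -9*r^2 + 6*r + 5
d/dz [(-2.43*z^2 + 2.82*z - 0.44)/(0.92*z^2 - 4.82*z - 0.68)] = (9.1182*z^2 + 4.1144*z - 4.0384)/(0.8464*z^4 - 8.8688*z^3 + 21.9812*z^2 + 6.5552*z + 0.4624)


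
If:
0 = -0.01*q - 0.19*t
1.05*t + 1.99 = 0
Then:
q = 36.01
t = -1.90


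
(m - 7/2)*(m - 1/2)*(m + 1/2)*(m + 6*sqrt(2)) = m^4 - 7*m^3/2 + 6*sqrt(2)*m^3 - 21*sqrt(2)*m^2 - m^2/4 - 3*sqrt(2)*m/2 + 7*m/8 + 21*sqrt(2)/4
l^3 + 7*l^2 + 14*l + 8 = (l + 1)*(l + 2)*(l + 4)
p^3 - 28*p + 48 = (p - 4)*(p - 2)*(p + 6)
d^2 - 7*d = d*(d - 7)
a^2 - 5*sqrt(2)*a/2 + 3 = (a - 3*sqrt(2)/2)*(a - sqrt(2))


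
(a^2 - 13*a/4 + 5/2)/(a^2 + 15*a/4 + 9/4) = (4*a^2 - 13*a + 10)/(4*a^2 + 15*a + 9)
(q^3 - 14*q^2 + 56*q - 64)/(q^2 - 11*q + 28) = (q^2 - 10*q + 16)/(q - 7)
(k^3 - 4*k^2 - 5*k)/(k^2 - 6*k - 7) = k*(k - 5)/(k - 7)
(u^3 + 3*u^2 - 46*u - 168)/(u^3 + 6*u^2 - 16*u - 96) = (u - 7)/(u - 4)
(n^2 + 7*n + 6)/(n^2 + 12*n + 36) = (n + 1)/(n + 6)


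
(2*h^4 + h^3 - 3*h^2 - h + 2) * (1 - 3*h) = -6*h^5 - h^4 + 10*h^3 - 7*h + 2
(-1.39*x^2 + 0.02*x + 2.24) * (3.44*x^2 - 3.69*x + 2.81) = -4.7816*x^4 + 5.1979*x^3 + 3.7259*x^2 - 8.2094*x + 6.2944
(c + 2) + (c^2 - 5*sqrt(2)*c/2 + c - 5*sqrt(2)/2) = c^2 - 5*sqrt(2)*c/2 + 2*c - 5*sqrt(2)/2 + 2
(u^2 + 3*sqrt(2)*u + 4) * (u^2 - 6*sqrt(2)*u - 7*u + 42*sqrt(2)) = u^4 - 7*u^3 - 3*sqrt(2)*u^3 - 32*u^2 + 21*sqrt(2)*u^2 - 24*sqrt(2)*u + 224*u + 168*sqrt(2)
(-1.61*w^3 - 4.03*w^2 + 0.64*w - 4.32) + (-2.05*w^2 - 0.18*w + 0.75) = -1.61*w^3 - 6.08*w^2 + 0.46*w - 3.57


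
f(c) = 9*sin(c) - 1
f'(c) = 9*cos(c)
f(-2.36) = -7.34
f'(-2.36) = -6.39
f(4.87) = -9.89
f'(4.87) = 1.41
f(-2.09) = -8.81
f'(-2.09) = -4.47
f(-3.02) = -2.09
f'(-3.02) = -8.93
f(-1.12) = -9.10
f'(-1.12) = 3.92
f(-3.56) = 2.66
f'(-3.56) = -8.22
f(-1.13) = -9.14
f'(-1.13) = 3.84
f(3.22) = -1.70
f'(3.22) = -8.97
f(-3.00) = -2.27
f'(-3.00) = -8.91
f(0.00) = -1.00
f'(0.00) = 9.00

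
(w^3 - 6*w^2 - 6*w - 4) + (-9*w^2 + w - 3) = w^3 - 15*w^2 - 5*w - 7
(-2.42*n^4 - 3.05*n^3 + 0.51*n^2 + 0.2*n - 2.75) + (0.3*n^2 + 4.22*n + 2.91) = -2.42*n^4 - 3.05*n^3 + 0.81*n^2 + 4.42*n + 0.16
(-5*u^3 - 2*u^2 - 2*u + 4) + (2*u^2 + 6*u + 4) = -5*u^3 + 4*u + 8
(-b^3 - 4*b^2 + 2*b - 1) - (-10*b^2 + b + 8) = -b^3 + 6*b^2 + b - 9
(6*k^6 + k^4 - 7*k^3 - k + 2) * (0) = 0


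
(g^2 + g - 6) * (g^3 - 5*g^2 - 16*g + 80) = g^5 - 4*g^4 - 27*g^3 + 94*g^2 + 176*g - 480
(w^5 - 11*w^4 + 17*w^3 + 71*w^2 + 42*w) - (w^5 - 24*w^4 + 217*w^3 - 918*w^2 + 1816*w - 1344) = 13*w^4 - 200*w^3 + 989*w^2 - 1774*w + 1344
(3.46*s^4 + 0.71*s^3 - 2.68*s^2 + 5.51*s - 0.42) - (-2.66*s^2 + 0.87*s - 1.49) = 3.46*s^4 + 0.71*s^3 - 0.02*s^2 + 4.64*s + 1.07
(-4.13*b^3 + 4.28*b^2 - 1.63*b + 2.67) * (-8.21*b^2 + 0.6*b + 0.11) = 33.9073*b^5 - 37.6168*b^4 + 15.496*b^3 - 22.4279*b^2 + 1.4227*b + 0.2937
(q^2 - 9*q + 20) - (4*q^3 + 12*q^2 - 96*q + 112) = -4*q^3 - 11*q^2 + 87*q - 92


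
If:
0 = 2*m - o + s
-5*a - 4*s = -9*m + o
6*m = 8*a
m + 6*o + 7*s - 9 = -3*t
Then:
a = 45/143 - 15*t/143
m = 60/143 - 20*t/143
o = 159/143 - 53*t/143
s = 3/11 - t/11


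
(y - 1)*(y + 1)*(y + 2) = y^3 + 2*y^2 - y - 2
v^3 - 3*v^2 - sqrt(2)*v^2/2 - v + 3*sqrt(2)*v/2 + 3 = (v - 3)*(v - sqrt(2))*(v + sqrt(2)/2)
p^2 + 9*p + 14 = (p + 2)*(p + 7)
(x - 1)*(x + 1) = x^2 - 1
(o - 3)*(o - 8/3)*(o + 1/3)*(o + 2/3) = o^4 - 14*o^3/3 + 23*o^2/9 + 182*o/27 + 16/9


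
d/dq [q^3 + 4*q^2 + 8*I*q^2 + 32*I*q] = 3*q^2 + q*(8 + 16*I) + 32*I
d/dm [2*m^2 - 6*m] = 4*m - 6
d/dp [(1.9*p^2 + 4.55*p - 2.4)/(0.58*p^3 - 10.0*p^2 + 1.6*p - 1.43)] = (-1.102*p^4 - 5.278*p^3 + 52.716*p^2 - 53.434*p - 2.6665)/(0.3364*p^6 - 11.6*p^5 + 101.856*p^4 - 33.6588*p^3 + 31.16*p^2 - 4.576*p + 2.0449)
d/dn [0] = 0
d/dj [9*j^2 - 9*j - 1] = 18*j - 9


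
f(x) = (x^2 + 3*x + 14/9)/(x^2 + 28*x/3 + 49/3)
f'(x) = (-2*x - 28/3)*(x^2 + 3*x + 14/9)/(x^2 + 28*x/3 + 49/3)^2 + (2*x + 3)/(x^2 + 28*x/3 + 49/3) = 19/(3*(x^2 + 14*x + 49))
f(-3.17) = -0.65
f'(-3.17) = 0.43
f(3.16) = 0.38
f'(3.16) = 0.06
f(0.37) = 0.14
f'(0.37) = 0.12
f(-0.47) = 0.03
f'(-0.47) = 0.15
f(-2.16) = -0.31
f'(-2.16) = 0.27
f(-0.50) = 0.03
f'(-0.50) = 0.15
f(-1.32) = -0.12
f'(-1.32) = 0.20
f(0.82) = 0.19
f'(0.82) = 0.10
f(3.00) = 0.37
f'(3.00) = 0.06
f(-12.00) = 2.27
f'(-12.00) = 0.25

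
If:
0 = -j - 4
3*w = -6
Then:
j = -4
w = -2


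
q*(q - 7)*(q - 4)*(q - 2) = q^4 - 13*q^3 + 50*q^2 - 56*q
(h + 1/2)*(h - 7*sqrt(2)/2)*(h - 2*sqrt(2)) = h^3 - 11*sqrt(2)*h^2/2 + h^2/2 - 11*sqrt(2)*h/4 + 14*h + 7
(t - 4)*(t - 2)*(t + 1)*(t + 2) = t^4 - 3*t^3 - 8*t^2 + 12*t + 16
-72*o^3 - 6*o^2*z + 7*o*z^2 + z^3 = (-3*o + z)*(4*o + z)*(6*o + z)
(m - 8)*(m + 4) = m^2 - 4*m - 32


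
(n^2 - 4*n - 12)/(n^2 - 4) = (n - 6)/(n - 2)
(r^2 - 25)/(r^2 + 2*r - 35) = (r + 5)/(r + 7)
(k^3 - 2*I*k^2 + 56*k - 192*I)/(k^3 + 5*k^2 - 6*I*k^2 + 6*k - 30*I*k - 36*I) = (k^2 + 4*I*k + 32)/(k^2 + 5*k + 6)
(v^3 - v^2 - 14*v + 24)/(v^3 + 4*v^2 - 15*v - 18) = (v^2 + 2*v - 8)/(v^2 + 7*v + 6)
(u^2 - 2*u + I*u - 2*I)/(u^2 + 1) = (u - 2)/(u - I)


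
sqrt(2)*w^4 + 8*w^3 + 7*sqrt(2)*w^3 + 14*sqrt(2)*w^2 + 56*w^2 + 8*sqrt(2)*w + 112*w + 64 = (w + 2)*(w + 4)*(w + 4*sqrt(2))*(sqrt(2)*w + sqrt(2))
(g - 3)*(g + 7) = g^2 + 4*g - 21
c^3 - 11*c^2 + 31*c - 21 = (c - 7)*(c - 3)*(c - 1)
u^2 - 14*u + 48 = (u - 8)*(u - 6)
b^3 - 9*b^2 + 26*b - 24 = (b - 4)*(b - 3)*(b - 2)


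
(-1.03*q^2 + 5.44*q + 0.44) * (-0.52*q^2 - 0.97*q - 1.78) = 0.5356*q^4 - 1.8297*q^3 - 3.6722*q^2 - 10.11*q - 0.7832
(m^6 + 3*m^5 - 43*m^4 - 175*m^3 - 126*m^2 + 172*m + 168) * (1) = m^6 + 3*m^5 - 43*m^4 - 175*m^3 - 126*m^2 + 172*m + 168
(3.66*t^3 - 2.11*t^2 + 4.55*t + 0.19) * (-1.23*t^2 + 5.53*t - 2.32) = -4.5018*t^5 + 22.8351*t^4 - 25.756*t^3 + 29.823*t^2 - 9.5053*t - 0.4408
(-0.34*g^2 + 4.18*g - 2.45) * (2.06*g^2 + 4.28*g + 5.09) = -0.7004*g^4 + 7.1556*g^3 + 11.1128*g^2 + 10.7902*g - 12.4705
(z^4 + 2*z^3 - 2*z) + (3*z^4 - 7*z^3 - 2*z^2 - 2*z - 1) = 4*z^4 - 5*z^3 - 2*z^2 - 4*z - 1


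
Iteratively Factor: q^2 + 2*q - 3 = (q - 1)*(q + 3)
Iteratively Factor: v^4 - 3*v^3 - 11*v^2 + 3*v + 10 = (v + 2)*(v^3 - 5*v^2 - v + 5) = (v - 5)*(v + 2)*(v^2 - 1) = (v - 5)*(v - 1)*(v + 2)*(v + 1)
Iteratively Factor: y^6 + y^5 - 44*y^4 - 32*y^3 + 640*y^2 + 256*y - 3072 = (y + 4)*(y^5 - 3*y^4 - 32*y^3 + 96*y^2 + 256*y - 768) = (y - 4)*(y + 4)*(y^4 + y^3 - 28*y^2 - 16*y + 192) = (y - 4)*(y - 3)*(y + 4)*(y^3 + 4*y^2 - 16*y - 64) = (y - 4)*(y - 3)*(y + 4)^2*(y^2 - 16) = (y - 4)^2*(y - 3)*(y + 4)^2*(y + 4)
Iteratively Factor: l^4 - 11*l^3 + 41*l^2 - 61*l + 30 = (l - 1)*(l^3 - 10*l^2 + 31*l - 30) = (l - 2)*(l - 1)*(l^2 - 8*l + 15) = (l - 5)*(l - 2)*(l - 1)*(l - 3)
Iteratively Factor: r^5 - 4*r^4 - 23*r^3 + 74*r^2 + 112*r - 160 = (r - 1)*(r^4 - 3*r^3 - 26*r^2 + 48*r + 160) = (r - 1)*(r + 4)*(r^3 - 7*r^2 + 2*r + 40) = (r - 1)*(r + 2)*(r + 4)*(r^2 - 9*r + 20) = (r - 4)*(r - 1)*(r + 2)*(r + 4)*(r - 5)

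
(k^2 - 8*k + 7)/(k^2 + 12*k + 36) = (k^2 - 8*k + 7)/(k^2 + 12*k + 36)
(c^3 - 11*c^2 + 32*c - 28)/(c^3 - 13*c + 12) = (c^3 - 11*c^2 + 32*c - 28)/(c^3 - 13*c + 12)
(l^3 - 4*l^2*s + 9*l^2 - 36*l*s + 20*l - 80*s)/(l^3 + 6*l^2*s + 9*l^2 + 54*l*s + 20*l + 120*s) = (l - 4*s)/(l + 6*s)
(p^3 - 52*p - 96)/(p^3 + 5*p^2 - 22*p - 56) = (p^2 - 2*p - 48)/(p^2 + 3*p - 28)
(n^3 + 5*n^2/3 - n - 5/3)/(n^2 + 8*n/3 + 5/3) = n - 1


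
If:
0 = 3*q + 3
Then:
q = -1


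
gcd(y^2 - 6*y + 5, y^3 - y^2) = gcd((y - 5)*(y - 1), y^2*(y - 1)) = y - 1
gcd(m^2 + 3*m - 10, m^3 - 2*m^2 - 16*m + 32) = m - 2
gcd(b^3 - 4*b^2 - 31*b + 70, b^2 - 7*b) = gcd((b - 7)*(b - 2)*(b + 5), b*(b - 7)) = b - 7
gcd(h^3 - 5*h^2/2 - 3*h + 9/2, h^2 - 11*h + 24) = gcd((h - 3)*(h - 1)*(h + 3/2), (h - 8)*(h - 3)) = h - 3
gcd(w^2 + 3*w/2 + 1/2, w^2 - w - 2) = w + 1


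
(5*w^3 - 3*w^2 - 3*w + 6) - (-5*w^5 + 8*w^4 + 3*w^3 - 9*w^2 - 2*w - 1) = 5*w^5 - 8*w^4 + 2*w^3 + 6*w^2 - w + 7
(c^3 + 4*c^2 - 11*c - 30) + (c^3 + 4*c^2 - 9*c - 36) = 2*c^3 + 8*c^2 - 20*c - 66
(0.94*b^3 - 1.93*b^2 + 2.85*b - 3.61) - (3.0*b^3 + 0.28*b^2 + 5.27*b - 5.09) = -2.06*b^3 - 2.21*b^2 - 2.42*b + 1.48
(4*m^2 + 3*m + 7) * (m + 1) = 4*m^3 + 7*m^2 + 10*m + 7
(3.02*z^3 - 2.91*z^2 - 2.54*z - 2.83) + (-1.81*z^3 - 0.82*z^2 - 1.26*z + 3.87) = 1.21*z^3 - 3.73*z^2 - 3.8*z + 1.04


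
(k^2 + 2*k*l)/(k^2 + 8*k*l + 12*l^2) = k/(k + 6*l)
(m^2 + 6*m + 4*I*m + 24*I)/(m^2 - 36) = (m + 4*I)/(m - 6)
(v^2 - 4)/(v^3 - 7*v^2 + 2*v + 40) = (v - 2)/(v^2 - 9*v + 20)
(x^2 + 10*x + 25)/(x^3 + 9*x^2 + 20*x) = (x + 5)/(x*(x + 4))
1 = 1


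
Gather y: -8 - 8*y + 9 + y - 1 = -7*y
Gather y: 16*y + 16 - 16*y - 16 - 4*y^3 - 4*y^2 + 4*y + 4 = -4*y^3 - 4*y^2 + 4*y + 4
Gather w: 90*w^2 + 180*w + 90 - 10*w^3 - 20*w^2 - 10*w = -10*w^3 + 70*w^2 + 170*w + 90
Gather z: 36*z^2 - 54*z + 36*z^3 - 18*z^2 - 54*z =36*z^3 + 18*z^2 - 108*z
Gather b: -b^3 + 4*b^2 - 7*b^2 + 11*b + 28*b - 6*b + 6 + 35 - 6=-b^3 - 3*b^2 + 33*b + 35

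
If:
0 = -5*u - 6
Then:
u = -6/5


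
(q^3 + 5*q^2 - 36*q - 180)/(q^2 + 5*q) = q - 36/q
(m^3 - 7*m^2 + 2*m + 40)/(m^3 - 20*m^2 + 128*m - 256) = (m^2 - 3*m - 10)/(m^2 - 16*m + 64)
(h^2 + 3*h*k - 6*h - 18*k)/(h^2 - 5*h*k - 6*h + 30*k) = (h + 3*k)/(h - 5*k)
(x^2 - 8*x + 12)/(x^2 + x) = (x^2 - 8*x + 12)/(x*(x + 1))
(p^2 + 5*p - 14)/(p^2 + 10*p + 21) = (p - 2)/(p + 3)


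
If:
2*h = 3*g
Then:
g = 2*h/3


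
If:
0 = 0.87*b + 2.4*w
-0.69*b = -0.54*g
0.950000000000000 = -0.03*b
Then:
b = -31.67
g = -40.46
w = 11.48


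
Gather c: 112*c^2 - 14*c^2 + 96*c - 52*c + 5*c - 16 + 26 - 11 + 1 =98*c^2 + 49*c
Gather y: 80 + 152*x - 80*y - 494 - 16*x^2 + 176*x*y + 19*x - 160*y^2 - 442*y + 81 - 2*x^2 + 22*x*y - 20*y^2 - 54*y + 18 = -18*x^2 + 171*x - 180*y^2 + y*(198*x - 576) - 315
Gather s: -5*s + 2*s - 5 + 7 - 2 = -3*s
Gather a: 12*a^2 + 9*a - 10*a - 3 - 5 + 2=12*a^2 - a - 6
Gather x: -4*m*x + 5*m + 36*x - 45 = 5*m + x*(36 - 4*m) - 45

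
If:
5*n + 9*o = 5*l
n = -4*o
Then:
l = -11*o/5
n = -4*o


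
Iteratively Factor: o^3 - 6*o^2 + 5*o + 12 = (o - 4)*(o^2 - 2*o - 3) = (o - 4)*(o - 3)*(o + 1)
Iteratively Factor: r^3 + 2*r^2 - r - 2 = (r - 1)*(r^2 + 3*r + 2) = (r - 1)*(r + 2)*(r + 1)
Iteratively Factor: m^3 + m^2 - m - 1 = (m + 1)*(m^2 - 1) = (m + 1)^2*(m - 1)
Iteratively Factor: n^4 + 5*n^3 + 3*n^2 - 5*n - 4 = (n + 1)*(n^3 + 4*n^2 - n - 4) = (n + 1)^2*(n^2 + 3*n - 4) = (n + 1)^2*(n + 4)*(n - 1)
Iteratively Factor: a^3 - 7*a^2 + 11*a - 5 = (a - 1)*(a^2 - 6*a + 5) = (a - 1)^2*(a - 5)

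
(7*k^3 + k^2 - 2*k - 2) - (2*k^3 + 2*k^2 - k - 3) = 5*k^3 - k^2 - k + 1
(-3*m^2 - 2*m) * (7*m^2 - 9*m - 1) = -21*m^4 + 13*m^3 + 21*m^2 + 2*m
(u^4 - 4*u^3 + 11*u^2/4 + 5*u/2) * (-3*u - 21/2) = -3*u^5 + 3*u^4/2 + 135*u^3/4 - 291*u^2/8 - 105*u/4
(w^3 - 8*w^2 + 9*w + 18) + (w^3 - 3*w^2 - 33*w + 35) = 2*w^3 - 11*w^2 - 24*w + 53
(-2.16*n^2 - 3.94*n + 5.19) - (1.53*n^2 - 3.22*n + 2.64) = -3.69*n^2 - 0.72*n + 2.55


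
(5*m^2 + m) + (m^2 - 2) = 6*m^2 + m - 2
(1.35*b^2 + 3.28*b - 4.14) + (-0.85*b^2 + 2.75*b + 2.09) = 0.5*b^2 + 6.03*b - 2.05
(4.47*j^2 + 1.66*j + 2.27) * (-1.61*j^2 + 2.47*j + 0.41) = -7.1967*j^4 + 8.3683*j^3 + 2.2782*j^2 + 6.2875*j + 0.9307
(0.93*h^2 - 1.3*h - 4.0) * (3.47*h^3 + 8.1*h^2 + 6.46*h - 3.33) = 3.2271*h^5 + 3.022*h^4 - 18.4022*h^3 - 43.8949*h^2 - 21.511*h + 13.32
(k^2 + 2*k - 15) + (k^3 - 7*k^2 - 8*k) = k^3 - 6*k^2 - 6*k - 15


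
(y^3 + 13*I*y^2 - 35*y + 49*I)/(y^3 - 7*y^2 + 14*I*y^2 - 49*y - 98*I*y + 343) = (y - I)/(y - 7)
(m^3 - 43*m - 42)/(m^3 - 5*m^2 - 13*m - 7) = (m + 6)/(m + 1)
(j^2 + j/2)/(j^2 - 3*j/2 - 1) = j/(j - 2)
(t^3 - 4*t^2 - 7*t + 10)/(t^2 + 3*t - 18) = (t^3 - 4*t^2 - 7*t + 10)/(t^2 + 3*t - 18)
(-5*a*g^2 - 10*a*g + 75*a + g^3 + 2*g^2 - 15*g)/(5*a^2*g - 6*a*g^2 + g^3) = (-g^2 - 2*g + 15)/(g*(a - g))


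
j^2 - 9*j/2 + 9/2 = (j - 3)*(j - 3/2)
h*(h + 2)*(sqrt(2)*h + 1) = sqrt(2)*h^3 + h^2 + 2*sqrt(2)*h^2 + 2*h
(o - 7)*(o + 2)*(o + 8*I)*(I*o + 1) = I*o^4 - 7*o^3 - 5*I*o^3 + 35*o^2 - 6*I*o^2 + 98*o - 40*I*o - 112*I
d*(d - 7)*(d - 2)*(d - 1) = d^4 - 10*d^3 + 23*d^2 - 14*d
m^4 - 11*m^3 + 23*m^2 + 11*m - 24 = (m - 8)*(m - 3)*(m - 1)*(m + 1)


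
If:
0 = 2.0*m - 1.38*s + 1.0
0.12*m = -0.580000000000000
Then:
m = -4.83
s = -6.28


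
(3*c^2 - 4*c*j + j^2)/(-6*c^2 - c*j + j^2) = (-c + j)/(2*c + j)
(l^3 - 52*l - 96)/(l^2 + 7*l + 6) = (l^2 - 6*l - 16)/(l + 1)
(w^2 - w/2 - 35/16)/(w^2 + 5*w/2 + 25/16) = (4*w - 7)/(4*w + 5)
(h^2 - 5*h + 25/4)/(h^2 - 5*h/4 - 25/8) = 2*(2*h - 5)/(4*h + 5)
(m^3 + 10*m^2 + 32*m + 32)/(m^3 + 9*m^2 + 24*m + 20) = (m^2 + 8*m + 16)/(m^2 + 7*m + 10)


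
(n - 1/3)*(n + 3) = n^2 + 8*n/3 - 1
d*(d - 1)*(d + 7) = d^3 + 6*d^2 - 7*d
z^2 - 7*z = z*(z - 7)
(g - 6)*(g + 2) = g^2 - 4*g - 12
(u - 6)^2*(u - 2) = u^3 - 14*u^2 + 60*u - 72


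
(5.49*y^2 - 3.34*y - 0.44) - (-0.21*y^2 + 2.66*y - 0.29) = 5.7*y^2 - 6.0*y - 0.15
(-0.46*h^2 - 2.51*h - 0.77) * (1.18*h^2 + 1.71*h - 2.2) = -0.5428*h^4 - 3.7484*h^3 - 4.1887*h^2 + 4.2053*h + 1.694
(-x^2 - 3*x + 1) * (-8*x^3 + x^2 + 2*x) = 8*x^5 + 23*x^4 - 13*x^3 - 5*x^2 + 2*x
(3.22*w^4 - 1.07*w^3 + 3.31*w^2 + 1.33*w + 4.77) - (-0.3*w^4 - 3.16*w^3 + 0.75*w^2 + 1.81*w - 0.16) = 3.52*w^4 + 2.09*w^3 + 2.56*w^2 - 0.48*w + 4.93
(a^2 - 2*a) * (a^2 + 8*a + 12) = a^4 + 6*a^3 - 4*a^2 - 24*a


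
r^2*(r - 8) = r^3 - 8*r^2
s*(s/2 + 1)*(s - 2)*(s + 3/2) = s^4/2 + 3*s^3/4 - 2*s^2 - 3*s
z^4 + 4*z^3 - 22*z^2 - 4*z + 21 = (z - 3)*(z - 1)*(z + 1)*(z + 7)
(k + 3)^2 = k^2 + 6*k + 9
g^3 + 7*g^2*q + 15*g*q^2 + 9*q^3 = (g + q)*(g + 3*q)^2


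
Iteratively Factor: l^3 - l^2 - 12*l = (l + 3)*(l^2 - 4*l) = (l - 4)*(l + 3)*(l)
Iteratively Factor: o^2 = (o)*(o)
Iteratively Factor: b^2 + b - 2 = (b + 2)*(b - 1)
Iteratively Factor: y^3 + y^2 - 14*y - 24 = (y + 3)*(y^2 - 2*y - 8) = (y + 2)*(y + 3)*(y - 4)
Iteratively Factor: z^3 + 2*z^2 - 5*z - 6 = (z + 3)*(z^2 - z - 2) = (z + 1)*(z + 3)*(z - 2)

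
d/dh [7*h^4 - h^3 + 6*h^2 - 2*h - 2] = 28*h^3 - 3*h^2 + 12*h - 2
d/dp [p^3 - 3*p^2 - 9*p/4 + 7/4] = 3*p^2 - 6*p - 9/4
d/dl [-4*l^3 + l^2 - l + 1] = -12*l^2 + 2*l - 1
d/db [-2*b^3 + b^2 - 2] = 2*b*(1 - 3*b)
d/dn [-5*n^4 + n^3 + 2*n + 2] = -20*n^3 + 3*n^2 + 2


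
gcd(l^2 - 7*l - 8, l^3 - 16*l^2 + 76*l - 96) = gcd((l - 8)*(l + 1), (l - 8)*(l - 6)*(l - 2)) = l - 8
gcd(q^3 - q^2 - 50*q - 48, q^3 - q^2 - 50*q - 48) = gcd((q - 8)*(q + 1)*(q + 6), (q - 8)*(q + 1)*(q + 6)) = q^3 - q^2 - 50*q - 48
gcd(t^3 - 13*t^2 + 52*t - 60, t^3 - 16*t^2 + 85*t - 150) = t^2 - 11*t + 30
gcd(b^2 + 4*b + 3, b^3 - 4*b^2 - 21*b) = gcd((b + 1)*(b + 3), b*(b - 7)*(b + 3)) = b + 3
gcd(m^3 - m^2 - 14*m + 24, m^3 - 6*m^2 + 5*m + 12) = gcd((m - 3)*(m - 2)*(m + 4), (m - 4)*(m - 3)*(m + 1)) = m - 3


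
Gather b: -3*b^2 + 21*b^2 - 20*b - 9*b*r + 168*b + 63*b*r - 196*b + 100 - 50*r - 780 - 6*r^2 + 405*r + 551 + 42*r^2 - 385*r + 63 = 18*b^2 + b*(54*r - 48) + 36*r^2 - 30*r - 66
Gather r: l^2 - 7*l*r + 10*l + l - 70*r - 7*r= l^2 + 11*l + r*(-7*l - 77)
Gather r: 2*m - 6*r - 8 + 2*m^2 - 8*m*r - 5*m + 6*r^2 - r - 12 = 2*m^2 - 3*m + 6*r^2 + r*(-8*m - 7) - 20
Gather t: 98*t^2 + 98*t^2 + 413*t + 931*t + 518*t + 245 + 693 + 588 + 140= 196*t^2 + 1862*t + 1666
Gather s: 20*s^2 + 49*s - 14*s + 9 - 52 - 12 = 20*s^2 + 35*s - 55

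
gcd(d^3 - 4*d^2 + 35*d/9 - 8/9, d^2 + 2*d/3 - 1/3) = d - 1/3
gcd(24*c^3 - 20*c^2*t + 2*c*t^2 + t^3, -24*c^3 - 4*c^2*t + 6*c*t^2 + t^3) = -12*c^2 + 4*c*t + t^2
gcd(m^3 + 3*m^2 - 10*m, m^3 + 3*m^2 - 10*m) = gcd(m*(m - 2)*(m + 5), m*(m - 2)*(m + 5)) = m^3 + 3*m^2 - 10*m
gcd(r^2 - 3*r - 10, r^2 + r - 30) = r - 5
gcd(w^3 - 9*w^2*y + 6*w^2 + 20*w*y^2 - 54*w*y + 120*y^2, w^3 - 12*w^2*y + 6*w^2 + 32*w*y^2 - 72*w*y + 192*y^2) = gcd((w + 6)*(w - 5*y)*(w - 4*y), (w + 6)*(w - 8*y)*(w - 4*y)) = -w^2 + 4*w*y - 6*w + 24*y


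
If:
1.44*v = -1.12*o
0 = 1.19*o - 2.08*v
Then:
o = 0.00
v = 0.00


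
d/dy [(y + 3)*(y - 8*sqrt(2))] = 2*y - 8*sqrt(2) + 3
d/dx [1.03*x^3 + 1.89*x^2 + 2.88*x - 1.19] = 3.09*x^2 + 3.78*x + 2.88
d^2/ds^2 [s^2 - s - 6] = 2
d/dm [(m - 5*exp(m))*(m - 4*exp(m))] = -9*m*exp(m) + 2*m + 40*exp(2*m) - 9*exp(m)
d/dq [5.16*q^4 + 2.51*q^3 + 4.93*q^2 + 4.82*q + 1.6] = 20.64*q^3 + 7.53*q^2 + 9.86*q + 4.82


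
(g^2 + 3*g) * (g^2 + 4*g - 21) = g^4 + 7*g^3 - 9*g^2 - 63*g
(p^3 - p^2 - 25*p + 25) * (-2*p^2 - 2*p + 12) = -2*p^5 + 64*p^3 - 12*p^2 - 350*p + 300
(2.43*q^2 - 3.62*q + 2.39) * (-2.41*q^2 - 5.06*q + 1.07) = -5.8563*q^4 - 3.5716*q^3 + 15.1574*q^2 - 15.9668*q + 2.5573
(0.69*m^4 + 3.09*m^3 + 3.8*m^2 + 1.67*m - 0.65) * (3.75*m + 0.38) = 2.5875*m^5 + 11.8497*m^4 + 15.4242*m^3 + 7.7065*m^2 - 1.8029*m - 0.247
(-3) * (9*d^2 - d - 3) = -27*d^2 + 3*d + 9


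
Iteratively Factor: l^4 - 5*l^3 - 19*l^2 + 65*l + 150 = (l - 5)*(l^3 - 19*l - 30) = (l - 5)*(l + 3)*(l^2 - 3*l - 10) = (l - 5)^2*(l + 3)*(l + 2)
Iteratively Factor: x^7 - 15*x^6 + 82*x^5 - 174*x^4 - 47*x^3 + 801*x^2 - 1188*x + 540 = (x - 3)*(x^6 - 12*x^5 + 46*x^4 - 36*x^3 - 155*x^2 + 336*x - 180) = (x - 3)^2*(x^5 - 9*x^4 + 19*x^3 + 21*x^2 - 92*x + 60) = (x - 5)*(x - 3)^2*(x^4 - 4*x^3 - x^2 + 16*x - 12) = (x - 5)*(x - 3)^3*(x^3 - x^2 - 4*x + 4) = (x - 5)*(x - 3)^3*(x - 1)*(x^2 - 4) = (x - 5)*(x - 3)^3*(x - 1)*(x + 2)*(x - 2)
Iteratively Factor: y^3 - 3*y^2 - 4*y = (y + 1)*(y^2 - 4*y) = y*(y + 1)*(y - 4)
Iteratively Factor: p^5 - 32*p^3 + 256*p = (p + 4)*(p^4 - 4*p^3 - 16*p^2 + 64*p) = (p - 4)*(p + 4)*(p^3 - 16*p) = p*(p - 4)*(p + 4)*(p^2 - 16) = p*(p - 4)*(p + 4)^2*(p - 4)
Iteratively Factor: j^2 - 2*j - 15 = (j + 3)*(j - 5)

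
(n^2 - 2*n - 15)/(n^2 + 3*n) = (n - 5)/n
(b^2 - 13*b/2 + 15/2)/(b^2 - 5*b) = (b - 3/2)/b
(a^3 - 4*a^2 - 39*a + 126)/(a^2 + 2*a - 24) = (a^2 - 10*a + 21)/(a - 4)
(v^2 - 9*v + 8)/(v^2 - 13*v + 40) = (v - 1)/(v - 5)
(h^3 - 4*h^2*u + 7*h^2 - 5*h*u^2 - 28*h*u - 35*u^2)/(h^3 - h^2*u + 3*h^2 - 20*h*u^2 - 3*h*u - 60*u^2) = (h^2 + h*u + 7*h + 7*u)/(h^2 + 4*h*u + 3*h + 12*u)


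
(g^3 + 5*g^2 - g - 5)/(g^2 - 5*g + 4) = (g^2 + 6*g + 5)/(g - 4)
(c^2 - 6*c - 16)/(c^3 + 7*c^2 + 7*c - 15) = (c^2 - 6*c - 16)/(c^3 + 7*c^2 + 7*c - 15)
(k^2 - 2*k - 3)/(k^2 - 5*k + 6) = (k + 1)/(k - 2)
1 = 1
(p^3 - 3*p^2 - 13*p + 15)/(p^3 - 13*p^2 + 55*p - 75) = (p^2 + 2*p - 3)/(p^2 - 8*p + 15)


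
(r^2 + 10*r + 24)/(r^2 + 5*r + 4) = (r + 6)/(r + 1)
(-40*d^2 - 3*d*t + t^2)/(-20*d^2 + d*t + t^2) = (-8*d + t)/(-4*d + t)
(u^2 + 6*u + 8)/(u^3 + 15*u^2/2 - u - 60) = 2*(u + 2)/(2*u^2 + 7*u - 30)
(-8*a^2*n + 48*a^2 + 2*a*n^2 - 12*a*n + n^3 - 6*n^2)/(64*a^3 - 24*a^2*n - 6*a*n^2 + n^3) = (6 - n)/(8*a - n)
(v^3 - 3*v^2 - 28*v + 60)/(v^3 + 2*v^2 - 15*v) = (v^2 - 8*v + 12)/(v*(v - 3))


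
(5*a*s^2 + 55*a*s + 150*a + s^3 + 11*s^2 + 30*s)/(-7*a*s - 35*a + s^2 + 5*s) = (5*a*s + 30*a + s^2 + 6*s)/(-7*a + s)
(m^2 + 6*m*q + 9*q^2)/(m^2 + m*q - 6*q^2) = (-m - 3*q)/(-m + 2*q)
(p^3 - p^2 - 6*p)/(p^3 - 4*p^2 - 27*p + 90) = p*(p + 2)/(p^2 - p - 30)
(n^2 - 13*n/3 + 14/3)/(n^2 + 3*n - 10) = (n - 7/3)/(n + 5)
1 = 1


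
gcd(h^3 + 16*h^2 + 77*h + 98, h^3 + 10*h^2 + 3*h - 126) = h + 7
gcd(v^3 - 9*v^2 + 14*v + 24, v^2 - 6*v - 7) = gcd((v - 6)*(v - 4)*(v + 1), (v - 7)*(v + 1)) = v + 1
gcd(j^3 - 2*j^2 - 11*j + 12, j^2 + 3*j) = j + 3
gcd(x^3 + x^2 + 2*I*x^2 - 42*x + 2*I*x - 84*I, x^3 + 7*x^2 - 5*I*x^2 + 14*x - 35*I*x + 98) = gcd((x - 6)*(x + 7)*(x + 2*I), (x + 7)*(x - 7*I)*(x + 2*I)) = x^2 + x*(7 + 2*I) + 14*I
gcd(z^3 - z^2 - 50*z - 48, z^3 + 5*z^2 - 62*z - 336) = z^2 - 2*z - 48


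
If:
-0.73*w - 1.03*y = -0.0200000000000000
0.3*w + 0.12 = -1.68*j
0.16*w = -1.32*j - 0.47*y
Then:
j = -0.03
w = -0.21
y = 0.17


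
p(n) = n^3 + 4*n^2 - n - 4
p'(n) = 3*n^2 + 8*n - 1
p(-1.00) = 0.00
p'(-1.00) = -6.00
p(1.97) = 17.20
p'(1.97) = 26.40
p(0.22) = -4.02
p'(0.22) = 0.91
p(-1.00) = 0.00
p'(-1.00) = -6.00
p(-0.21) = -3.62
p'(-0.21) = -2.55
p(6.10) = 365.72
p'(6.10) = 159.43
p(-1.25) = 1.55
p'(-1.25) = -6.31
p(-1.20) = 1.23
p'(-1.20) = -6.28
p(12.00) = 2288.00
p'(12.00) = 527.00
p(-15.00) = -2464.00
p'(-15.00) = 554.00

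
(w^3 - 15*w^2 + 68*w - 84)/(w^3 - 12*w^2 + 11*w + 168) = (w^2 - 8*w + 12)/(w^2 - 5*w - 24)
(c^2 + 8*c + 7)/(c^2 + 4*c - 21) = (c + 1)/(c - 3)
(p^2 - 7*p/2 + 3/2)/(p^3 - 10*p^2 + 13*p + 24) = (p - 1/2)/(p^2 - 7*p - 8)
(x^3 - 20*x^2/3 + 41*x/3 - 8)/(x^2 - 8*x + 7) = (x^2 - 17*x/3 + 8)/(x - 7)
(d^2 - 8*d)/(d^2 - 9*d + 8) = d/(d - 1)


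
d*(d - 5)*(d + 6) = d^3 + d^2 - 30*d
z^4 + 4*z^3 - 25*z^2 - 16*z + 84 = (z - 3)*(z - 2)*(z + 2)*(z + 7)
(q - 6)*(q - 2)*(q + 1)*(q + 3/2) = q^4 - 11*q^3/2 - 13*q^2/2 + 18*q + 18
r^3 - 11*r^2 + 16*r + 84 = (r - 7)*(r - 6)*(r + 2)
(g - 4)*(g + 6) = g^2 + 2*g - 24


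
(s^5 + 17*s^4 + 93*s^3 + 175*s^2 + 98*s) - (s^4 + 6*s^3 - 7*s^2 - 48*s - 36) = s^5 + 16*s^4 + 87*s^3 + 182*s^2 + 146*s + 36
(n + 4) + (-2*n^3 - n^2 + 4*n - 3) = -2*n^3 - n^2 + 5*n + 1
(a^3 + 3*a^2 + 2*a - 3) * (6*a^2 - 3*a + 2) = 6*a^5 + 15*a^4 + 5*a^3 - 18*a^2 + 13*a - 6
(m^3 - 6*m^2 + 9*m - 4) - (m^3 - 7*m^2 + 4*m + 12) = m^2 + 5*m - 16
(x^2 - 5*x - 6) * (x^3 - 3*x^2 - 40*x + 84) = x^5 - 8*x^4 - 31*x^3 + 302*x^2 - 180*x - 504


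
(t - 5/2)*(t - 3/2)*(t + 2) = t^3 - 2*t^2 - 17*t/4 + 15/2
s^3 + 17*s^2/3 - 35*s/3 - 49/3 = (s - 7/3)*(s + 1)*(s + 7)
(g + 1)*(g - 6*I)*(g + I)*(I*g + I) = I*g^4 + 5*g^3 + 2*I*g^3 + 10*g^2 + 7*I*g^2 + 5*g + 12*I*g + 6*I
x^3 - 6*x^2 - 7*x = x*(x - 7)*(x + 1)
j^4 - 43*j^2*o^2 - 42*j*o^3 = j*(j - 7*o)*(j + o)*(j + 6*o)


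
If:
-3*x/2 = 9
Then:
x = -6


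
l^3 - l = l*(l - 1)*(l + 1)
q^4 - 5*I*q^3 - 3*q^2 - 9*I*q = q*(q - 3*I)^2*(q + I)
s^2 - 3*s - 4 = (s - 4)*(s + 1)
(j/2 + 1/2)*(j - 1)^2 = j^3/2 - j^2/2 - j/2 + 1/2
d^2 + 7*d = d*(d + 7)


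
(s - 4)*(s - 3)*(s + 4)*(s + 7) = s^4 + 4*s^3 - 37*s^2 - 64*s + 336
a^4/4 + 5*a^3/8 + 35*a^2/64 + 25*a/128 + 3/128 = (a/4 + 1/4)*(a + 1/4)*(a + 1/2)*(a + 3/4)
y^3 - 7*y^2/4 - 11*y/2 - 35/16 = (y - 7/2)*(y + 1/2)*(y + 5/4)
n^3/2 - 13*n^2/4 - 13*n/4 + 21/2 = (n/2 + 1)*(n - 7)*(n - 3/2)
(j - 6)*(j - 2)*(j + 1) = j^3 - 7*j^2 + 4*j + 12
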